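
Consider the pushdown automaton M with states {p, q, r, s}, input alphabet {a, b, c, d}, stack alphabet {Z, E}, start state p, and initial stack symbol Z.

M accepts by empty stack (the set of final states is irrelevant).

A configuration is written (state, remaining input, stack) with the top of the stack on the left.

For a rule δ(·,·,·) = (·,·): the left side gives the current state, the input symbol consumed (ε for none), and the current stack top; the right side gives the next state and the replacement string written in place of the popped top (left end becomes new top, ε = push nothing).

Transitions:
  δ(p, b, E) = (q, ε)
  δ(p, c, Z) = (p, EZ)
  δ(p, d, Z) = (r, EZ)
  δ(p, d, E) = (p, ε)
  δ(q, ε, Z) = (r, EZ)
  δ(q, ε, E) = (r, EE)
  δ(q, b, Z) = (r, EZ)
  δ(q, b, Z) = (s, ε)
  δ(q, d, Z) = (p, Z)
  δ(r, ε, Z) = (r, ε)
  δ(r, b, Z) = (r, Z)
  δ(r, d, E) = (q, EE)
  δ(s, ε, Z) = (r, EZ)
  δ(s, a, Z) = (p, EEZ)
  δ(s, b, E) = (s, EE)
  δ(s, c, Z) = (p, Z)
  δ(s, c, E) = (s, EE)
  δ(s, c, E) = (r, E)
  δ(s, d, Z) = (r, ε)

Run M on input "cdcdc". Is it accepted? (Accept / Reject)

Reject

No computation consumes all input and empties the stack.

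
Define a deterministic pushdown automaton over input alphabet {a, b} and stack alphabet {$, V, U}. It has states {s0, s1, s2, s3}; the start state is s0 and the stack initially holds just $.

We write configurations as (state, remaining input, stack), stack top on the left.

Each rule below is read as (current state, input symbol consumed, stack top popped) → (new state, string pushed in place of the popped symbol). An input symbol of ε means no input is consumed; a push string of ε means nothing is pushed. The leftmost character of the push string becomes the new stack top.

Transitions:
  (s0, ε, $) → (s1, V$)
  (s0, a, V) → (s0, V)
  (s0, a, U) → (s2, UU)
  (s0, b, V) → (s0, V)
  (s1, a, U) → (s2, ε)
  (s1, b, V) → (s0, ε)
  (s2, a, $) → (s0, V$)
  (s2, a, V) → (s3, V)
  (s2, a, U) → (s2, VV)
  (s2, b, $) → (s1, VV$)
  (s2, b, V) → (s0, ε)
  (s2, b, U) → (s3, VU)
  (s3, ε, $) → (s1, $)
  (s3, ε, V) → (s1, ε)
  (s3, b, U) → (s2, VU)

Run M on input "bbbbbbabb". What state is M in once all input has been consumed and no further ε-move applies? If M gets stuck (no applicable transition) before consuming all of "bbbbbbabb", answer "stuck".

stuck

(s0, bbbbbbabb, $)
  ε-move, top $: go to s1, push V$ → (s1, bbbbbbabb, V$)
  read b, top V: go to s0, push ε → (s0, bbbbbabb, $)
  ε-move, top $: go to s1, push V$ → (s1, bbbbbabb, V$)
  read b, top V: go to s0, push ε → (s0, bbbbabb, $)
  ε-move, top $: go to s1, push V$ → (s1, bbbbabb, V$)
  read b, top V: go to s0, push ε → (s0, bbbabb, $)
  ε-move, top $: go to s1, push V$ → (s1, bbbabb, V$)
  read b, top V: go to s0, push ε → (s0, bbabb, $)
  ε-move, top $: go to s1, push V$ → (s1, bbabb, V$)
  read b, top V: go to s0, push ε → (s0, babb, $)
  ε-move, top $: go to s1, push V$ → (s1, babb, V$)
  read b, top V: go to s0, push ε → (s0, abb, $)
  ε-move, top $: go to s1, push V$ → (s1, abb, V$)
No transition for (s1, a, top V); M blocks with input abb remaining.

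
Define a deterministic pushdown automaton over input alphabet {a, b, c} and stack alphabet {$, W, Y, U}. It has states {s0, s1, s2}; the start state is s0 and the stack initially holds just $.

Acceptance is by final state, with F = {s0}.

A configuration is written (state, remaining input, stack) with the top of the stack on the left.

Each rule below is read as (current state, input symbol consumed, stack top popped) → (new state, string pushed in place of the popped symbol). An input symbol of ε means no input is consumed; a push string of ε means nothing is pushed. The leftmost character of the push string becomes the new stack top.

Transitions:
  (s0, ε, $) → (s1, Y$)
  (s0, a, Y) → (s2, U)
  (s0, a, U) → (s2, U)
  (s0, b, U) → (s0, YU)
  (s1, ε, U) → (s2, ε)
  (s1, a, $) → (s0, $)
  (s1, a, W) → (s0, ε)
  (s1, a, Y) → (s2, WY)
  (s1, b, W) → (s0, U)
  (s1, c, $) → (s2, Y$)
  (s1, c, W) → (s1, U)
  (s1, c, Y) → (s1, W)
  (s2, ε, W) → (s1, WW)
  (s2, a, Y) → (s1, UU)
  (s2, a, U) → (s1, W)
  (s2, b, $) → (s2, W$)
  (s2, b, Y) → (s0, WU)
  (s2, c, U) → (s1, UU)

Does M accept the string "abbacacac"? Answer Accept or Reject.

(s0, abbacacac, $)
  ε-move, top $: go to s1, push Y$ → (s1, abbacacac, Y$)
  read a, top Y: go to s2, push WY → (s2, bbacacac, WY$)
  ε-move, top W: go to s1, push WW → (s1, bbacacac, WWY$)
  read b, top W: go to s0, push U → (s0, bacacac, UWY$)
  read b, top U: go to s0, push YU → (s0, acacac, YUWY$)
  read a, top Y: go to s2, push U → (s2, cacac, UUWY$)
  read c, top U: go to s1, push UU → (s1, acac, UUUWY$)
  ε-move, top U: go to s2, push ε → (s2, acac, UUWY$)
  read a, top U: go to s1, push W → (s1, cac, WUWY$)
  read c, top W: go to s1, push U → (s1, ac, UUWY$)
  ε-move, top U: go to s2, push ε → (s2, ac, UWY$)
  read a, top U: go to s1, push W → (s1, c, WWY$)
  read c, top W: go to s1, push U → (s1, ε, UWY$)
  ε-move, top U: go to s2, push ε → (s2, ε, WY$)
  ε-move, top W: go to s1, push WW → (s1, ε, WWY$)
All input consumed; state s1 ∉ F and no further ε-move applies.

Reject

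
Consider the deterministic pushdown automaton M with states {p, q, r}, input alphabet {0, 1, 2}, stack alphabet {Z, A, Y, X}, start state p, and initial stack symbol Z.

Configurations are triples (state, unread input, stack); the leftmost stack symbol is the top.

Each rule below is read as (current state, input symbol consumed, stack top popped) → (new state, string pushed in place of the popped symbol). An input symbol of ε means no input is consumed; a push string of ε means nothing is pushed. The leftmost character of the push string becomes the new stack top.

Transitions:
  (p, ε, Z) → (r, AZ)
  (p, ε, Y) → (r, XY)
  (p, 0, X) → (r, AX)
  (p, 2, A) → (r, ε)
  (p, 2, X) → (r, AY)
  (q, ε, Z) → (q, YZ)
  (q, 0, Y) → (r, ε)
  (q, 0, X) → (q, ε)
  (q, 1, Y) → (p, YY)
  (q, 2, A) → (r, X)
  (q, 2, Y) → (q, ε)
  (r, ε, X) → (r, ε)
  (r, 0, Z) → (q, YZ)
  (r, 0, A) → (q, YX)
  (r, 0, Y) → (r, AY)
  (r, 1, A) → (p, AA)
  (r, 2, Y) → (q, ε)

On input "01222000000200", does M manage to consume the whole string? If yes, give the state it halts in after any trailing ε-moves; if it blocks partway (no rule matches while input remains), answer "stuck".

(p, 01222000000200, Z)
  ε-move, top Z: go to r, push AZ → (r, 01222000000200, AZ)
  read 0, top A: go to q, push YX → (q, 1222000000200, YXZ)
  read 1, top Y: go to p, push YY → (p, 222000000200, YYXZ)
  ε-move, top Y: go to r, push XY → (r, 222000000200, XYYXZ)
  ε-move, top X: go to r, push ε → (r, 222000000200, YYXZ)
  read 2, top Y: go to q, push ε → (q, 22000000200, YXZ)
  read 2, top Y: go to q, push ε → (q, 2000000200, XZ)
No transition for (q, 2, top X); M blocks with input 2000000200 remaining.

stuck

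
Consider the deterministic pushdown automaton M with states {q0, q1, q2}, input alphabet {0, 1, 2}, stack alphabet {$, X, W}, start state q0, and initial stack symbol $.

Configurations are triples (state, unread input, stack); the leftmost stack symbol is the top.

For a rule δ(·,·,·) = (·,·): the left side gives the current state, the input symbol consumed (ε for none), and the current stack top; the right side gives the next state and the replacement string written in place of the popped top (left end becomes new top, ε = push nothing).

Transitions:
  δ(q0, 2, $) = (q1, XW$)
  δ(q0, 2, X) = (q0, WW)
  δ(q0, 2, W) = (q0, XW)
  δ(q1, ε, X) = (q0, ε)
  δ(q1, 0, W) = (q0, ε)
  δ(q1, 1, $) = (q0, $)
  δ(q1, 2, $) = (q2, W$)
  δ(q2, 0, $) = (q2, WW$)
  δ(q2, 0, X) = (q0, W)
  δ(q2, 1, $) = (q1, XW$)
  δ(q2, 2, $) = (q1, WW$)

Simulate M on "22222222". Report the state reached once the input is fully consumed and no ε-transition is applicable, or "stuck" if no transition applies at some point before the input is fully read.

q0

(q0, 22222222, $)
  read 2, top $: go to q1, push XW$ → (q1, 2222222, XW$)
  ε-move, top X: go to q0, push ε → (q0, 2222222, W$)
  read 2, top W: go to q0, push XW → (q0, 222222, XW$)
  read 2, top X: go to q0, push WW → (q0, 22222, WWW$)
  read 2, top W: go to q0, push XW → (q0, 2222, XWWW$)
  read 2, top X: go to q0, push WW → (q0, 222, WWWWW$)
  read 2, top W: go to q0, push XW → (q0, 22, XWWWWW$)
  read 2, top X: go to q0, push WW → (q0, 2, WWWWWWW$)
  read 2, top W: go to q0, push XW → (q0, ε, XWWWWWWW$)
All input consumed; M is in state q0.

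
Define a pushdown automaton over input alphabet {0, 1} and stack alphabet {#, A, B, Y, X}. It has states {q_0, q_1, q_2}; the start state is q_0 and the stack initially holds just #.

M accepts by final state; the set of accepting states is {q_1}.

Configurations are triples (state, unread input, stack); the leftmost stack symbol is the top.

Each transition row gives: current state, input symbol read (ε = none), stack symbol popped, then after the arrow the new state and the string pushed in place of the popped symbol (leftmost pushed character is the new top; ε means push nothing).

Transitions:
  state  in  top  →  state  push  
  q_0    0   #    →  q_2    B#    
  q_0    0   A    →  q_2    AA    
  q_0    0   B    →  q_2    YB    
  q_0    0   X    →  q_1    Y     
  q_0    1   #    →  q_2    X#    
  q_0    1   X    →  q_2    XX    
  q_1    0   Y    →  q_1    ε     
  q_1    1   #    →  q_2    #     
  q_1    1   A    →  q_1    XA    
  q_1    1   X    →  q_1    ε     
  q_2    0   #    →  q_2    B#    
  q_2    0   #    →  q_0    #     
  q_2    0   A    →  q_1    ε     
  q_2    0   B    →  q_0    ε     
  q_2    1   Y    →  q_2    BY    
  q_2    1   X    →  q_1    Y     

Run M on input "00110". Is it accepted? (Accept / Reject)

Accept

One accepting computation: (q_0, 00110, #) ⊢ (q_2, 0110, B#) ⊢ (q_0, 110, #) ⊢ (q_2, 10, X#) ⊢ (q_1, 0, Y#) ⊢ (q_1, ε, #)
All input consumed and state q_1 ∈ F.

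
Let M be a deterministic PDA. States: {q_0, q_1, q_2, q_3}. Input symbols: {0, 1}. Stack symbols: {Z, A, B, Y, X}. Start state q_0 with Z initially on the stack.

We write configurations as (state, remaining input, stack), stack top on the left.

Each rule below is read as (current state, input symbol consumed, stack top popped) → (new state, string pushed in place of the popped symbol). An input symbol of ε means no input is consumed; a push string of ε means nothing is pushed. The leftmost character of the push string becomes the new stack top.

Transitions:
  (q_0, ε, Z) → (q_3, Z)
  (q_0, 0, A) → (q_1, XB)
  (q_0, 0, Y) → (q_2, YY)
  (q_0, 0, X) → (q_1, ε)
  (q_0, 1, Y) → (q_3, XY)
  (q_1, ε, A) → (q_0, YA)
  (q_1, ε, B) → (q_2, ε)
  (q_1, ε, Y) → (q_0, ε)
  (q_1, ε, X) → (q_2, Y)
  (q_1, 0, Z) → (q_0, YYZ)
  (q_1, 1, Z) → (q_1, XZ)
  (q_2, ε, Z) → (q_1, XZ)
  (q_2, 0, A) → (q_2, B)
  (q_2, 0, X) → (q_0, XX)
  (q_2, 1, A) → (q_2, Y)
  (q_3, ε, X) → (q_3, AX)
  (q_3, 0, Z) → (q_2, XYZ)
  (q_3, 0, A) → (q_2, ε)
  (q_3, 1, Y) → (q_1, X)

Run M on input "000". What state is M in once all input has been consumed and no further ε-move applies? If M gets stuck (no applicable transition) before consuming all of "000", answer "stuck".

q_2

(q_0, 000, Z) ⊢ (q_3, 000, Z) ⊢ (q_2, 00, XYZ) ⊢ (q_0, 0, XXYZ) ⊢ (q_1, ε, XYZ) ⊢ (q_2, ε, YYZ)
All input consumed; M is in state q_2.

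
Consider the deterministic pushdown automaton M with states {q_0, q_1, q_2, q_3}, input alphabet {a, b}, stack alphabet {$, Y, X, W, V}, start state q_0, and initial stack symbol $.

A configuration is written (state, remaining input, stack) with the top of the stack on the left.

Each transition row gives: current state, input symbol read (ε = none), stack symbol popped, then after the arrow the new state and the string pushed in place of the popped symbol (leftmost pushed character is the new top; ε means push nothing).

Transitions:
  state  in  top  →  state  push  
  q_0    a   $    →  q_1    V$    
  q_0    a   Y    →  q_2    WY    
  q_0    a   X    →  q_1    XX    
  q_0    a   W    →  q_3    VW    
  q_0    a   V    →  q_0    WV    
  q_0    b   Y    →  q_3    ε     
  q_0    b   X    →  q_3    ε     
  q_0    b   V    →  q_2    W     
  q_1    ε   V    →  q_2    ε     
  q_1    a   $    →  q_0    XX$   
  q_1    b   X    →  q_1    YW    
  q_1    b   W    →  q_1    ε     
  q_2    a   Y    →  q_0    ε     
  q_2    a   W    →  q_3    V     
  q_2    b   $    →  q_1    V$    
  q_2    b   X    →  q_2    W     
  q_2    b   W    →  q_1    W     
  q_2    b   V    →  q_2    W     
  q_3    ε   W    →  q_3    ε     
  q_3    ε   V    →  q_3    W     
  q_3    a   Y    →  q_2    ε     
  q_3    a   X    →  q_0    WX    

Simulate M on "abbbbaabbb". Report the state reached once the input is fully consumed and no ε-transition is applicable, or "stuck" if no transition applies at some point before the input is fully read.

stuck

(q_0, abbbbaabbb, $)
  read a, top $: go to q_1, push V$ → (q_1, bbbbaabbb, V$)
  ε-move, top V: go to q_2, push ε → (q_2, bbbbaabbb, $)
  read b, top $: go to q_1, push V$ → (q_1, bbbaabbb, V$)
  ε-move, top V: go to q_2, push ε → (q_2, bbbaabbb, $)
  read b, top $: go to q_1, push V$ → (q_1, bbaabbb, V$)
  ε-move, top V: go to q_2, push ε → (q_2, bbaabbb, $)
  read b, top $: go to q_1, push V$ → (q_1, baabbb, V$)
  ε-move, top V: go to q_2, push ε → (q_2, baabbb, $)
  read b, top $: go to q_1, push V$ → (q_1, aabbb, V$)
  ε-move, top V: go to q_2, push ε → (q_2, aabbb, $)
No transition for (q_2, a, top $); M blocks with input aabbb remaining.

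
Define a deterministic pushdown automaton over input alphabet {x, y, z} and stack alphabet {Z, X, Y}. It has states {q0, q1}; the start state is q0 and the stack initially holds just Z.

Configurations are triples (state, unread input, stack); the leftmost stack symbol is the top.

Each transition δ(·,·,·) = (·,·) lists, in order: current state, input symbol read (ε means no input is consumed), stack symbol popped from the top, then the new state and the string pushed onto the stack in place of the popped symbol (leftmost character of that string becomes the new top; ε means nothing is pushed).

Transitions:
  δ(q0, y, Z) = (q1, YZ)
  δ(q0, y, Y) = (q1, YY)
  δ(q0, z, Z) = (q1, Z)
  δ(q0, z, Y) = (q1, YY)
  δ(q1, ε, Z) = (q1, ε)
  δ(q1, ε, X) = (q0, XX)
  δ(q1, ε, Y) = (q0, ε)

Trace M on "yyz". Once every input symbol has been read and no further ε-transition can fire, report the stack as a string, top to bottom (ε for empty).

(q0, yyz, Z)
  read y, top Z: go to q1, push YZ → (q1, yz, YZ)
  ε-move, top Y: go to q0, push ε → (q0, yz, Z)
  read y, top Z: go to q1, push YZ → (q1, z, YZ)
  ε-move, top Y: go to q0, push ε → (q0, z, Z)
  read z, top Z: go to q1, push Z → (q1, ε, Z)
  ε-move, top Z: go to q1, push ε → (q1, ε, ε)
All input consumed in state q1 with stack ε.

ε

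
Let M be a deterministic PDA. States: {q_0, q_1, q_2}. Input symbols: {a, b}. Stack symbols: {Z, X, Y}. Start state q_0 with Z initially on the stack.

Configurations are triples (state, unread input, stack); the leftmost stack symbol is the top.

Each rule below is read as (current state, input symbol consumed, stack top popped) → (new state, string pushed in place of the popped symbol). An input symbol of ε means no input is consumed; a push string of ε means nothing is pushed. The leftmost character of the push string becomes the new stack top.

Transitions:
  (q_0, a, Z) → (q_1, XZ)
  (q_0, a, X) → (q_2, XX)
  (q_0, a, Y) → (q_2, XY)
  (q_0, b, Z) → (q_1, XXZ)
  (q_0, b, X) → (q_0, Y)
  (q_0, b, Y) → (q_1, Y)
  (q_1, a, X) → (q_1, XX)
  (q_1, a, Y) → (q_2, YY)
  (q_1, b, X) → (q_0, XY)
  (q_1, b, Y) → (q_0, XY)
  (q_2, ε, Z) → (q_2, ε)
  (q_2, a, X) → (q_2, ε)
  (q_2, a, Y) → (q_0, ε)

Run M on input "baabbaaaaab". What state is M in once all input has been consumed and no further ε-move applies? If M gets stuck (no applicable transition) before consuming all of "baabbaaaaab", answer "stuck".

(q_0, baabbaaaaab, Z)
  read b, top Z: go to q_1, push XXZ → (q_1, aabbaaaaab, XXZ)
  read a, top X: go to q_1, push XX → (q_1, abbaaaaab, XXXZ)
  read a, top X: go to q_1, push XX → (q_1, bbaaaaab, XXXXZ)
  read b, top X: go to q_0, push XY → (q_0, baaaaab, XYXXXZ)
  read b, top X: go to q_0, push Y → (q_0, aaaaab, YYXXXZ)
  read a, top Y: go to q_2, push XY → (q_2, aaaab, XYYXXXZ)
  read a, top X: go to q_2, push ε → (q_2, aaab, YYXXXZ)
  read a, top Y: go to q_0, push ε → (q_0, aab, YXXXZ)
  read a, top Y: go to q_2, push XY → (q_2, ab, XYXXXZ)
  read a, top X: go to q_2, push ε → (q_2, b, YXXXZ)
No transition for (q_2, b, top Y); M blocks with input b remaining.

stuck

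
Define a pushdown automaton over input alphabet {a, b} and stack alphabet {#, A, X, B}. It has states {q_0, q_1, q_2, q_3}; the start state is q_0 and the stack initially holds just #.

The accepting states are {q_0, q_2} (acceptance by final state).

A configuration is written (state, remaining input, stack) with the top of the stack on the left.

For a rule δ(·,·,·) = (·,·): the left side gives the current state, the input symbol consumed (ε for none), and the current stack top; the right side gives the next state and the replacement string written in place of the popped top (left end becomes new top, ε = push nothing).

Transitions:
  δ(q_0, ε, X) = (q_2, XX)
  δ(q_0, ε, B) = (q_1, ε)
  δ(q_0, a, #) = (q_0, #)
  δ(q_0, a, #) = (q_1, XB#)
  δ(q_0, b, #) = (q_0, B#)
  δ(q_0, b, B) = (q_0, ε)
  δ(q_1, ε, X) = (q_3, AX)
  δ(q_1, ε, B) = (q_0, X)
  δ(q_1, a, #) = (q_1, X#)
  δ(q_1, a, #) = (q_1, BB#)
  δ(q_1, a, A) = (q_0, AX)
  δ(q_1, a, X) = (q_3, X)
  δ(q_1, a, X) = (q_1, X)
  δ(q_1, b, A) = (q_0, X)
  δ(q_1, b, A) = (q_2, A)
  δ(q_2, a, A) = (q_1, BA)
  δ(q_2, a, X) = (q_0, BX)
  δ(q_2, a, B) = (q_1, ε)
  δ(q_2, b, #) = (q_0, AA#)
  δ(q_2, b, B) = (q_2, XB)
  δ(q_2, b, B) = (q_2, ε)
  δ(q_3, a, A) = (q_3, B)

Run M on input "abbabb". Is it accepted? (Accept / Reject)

One accepting computation: (q_0, abbabb, #) ⊢ (q_0, bbabb, #) ⊢ (q_0, babb, B#) ⊢ (q_0, abb, #) ⊢ (q_0, bb, #) ⊢ (q_0, b, B#) ⊢ (q_0, ε, #)
All input consumed and state q_0 ∈ F.

Accept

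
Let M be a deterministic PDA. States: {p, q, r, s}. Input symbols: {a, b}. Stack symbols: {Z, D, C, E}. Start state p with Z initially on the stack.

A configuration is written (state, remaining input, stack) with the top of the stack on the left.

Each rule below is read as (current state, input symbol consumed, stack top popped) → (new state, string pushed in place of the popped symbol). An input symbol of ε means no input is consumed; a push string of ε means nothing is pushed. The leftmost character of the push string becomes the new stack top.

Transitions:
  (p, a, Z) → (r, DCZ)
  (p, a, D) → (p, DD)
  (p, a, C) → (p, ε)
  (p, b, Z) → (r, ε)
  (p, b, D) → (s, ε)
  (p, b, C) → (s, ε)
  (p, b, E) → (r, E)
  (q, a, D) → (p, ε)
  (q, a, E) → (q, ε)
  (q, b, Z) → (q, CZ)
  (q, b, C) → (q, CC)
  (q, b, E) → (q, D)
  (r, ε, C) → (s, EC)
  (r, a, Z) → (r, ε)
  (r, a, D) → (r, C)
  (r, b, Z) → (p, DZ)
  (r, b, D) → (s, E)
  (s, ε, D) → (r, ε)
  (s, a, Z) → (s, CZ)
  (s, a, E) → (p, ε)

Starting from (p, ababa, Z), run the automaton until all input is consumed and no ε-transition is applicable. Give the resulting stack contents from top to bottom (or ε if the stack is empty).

(p, ababa, Z)
  read a, top Z: go to r, push DCZ → (r, baba, DCZ)
  read b, top D: go to s, push E → (s, aba, ECZ)
  read a, top E: go to p, push ε → (p, ba, CZ)
  read b, top C: go to s, push ε → (s, a, Z)
  read a, top Z: go to s, push CZ → (s, ε, CZ)
All input consumed in state s with stack CZ.

CZ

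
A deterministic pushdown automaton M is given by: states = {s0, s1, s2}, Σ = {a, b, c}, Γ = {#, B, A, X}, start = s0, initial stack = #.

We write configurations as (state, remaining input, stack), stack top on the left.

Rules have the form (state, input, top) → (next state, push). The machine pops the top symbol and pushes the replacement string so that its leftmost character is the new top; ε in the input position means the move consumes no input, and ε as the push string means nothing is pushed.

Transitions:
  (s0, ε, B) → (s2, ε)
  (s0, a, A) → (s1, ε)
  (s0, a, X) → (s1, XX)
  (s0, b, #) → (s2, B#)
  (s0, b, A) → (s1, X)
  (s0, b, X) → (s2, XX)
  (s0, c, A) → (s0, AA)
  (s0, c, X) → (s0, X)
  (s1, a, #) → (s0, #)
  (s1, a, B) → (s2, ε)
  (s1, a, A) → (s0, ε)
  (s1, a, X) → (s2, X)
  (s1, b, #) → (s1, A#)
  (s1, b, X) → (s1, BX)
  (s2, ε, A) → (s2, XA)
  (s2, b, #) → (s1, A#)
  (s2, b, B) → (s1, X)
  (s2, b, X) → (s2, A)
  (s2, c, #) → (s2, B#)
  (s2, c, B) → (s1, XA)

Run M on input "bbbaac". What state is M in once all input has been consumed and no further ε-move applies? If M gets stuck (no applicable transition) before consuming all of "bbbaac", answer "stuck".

stuck

(s0, bbbaac, #) ⊢ (s2, bbaac, B#) ⊢ (s1, baac, X#) ⊢ (s1, aac, BX#) ⊢ (s2, ac, X#)
No transition for (s2, a, top X); M blocks with input ac remaining.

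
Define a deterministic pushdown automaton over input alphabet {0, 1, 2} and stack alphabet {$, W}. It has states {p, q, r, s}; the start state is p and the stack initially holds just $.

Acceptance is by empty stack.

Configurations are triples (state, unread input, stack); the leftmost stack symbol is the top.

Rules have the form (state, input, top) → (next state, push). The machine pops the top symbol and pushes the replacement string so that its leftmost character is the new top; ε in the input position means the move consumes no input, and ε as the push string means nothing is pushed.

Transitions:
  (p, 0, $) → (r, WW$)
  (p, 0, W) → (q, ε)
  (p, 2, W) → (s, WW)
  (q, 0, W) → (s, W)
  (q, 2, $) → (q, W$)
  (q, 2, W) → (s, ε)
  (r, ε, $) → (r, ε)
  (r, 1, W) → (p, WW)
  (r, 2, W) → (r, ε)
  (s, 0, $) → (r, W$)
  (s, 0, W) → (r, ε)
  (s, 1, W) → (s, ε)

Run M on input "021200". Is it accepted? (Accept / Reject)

Reject

(p, 021200, $)
  read 0, top $: go to r, push WW$ → (r, 21200, WW$)
  read 2, top W: go to r, push ε → (r, 1200, W$)
  read 1, top W: go to p, push WW → (p, 200, WW$)
  read 2, top W: go to s, push WW → (s, 00, WWW$)
  read 0, top W: go to r, push ε → (r, 0, WW$)
No transition applies at (r, 0, WW$); input not fully consumed.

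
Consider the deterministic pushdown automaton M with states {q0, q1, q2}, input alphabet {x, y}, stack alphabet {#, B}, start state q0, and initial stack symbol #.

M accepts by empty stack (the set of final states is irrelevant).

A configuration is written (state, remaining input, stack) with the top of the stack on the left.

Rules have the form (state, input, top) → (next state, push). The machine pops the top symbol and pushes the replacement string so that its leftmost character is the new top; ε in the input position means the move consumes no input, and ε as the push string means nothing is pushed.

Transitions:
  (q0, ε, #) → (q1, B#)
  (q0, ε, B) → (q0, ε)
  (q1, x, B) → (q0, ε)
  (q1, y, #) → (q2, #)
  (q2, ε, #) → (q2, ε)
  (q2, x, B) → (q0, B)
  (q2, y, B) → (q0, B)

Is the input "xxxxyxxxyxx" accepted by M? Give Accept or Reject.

Reject

(q0, xxxxyxxxyxx, #) ⊢ (q1, xxxxyxxxyxx, B#) ⊢ (q0, xxxyxxxyxx, #) ⊢ (q1, xxxyxxxyxx, B#) ⊢ (q0, xxyxxxyxx, #) ⊢ (q1, xxyxxxyxx, B#) ⊢ (q0, xyxxxyxx, #) ⊢ (q1, xyxxxyxx, B#) ⊢ (q0, yxxxyxx, #) ⊢ (q1, yxxxyxx, B#)
No transition applies at (q1, yxxxyxx, B#); input not fully consumed.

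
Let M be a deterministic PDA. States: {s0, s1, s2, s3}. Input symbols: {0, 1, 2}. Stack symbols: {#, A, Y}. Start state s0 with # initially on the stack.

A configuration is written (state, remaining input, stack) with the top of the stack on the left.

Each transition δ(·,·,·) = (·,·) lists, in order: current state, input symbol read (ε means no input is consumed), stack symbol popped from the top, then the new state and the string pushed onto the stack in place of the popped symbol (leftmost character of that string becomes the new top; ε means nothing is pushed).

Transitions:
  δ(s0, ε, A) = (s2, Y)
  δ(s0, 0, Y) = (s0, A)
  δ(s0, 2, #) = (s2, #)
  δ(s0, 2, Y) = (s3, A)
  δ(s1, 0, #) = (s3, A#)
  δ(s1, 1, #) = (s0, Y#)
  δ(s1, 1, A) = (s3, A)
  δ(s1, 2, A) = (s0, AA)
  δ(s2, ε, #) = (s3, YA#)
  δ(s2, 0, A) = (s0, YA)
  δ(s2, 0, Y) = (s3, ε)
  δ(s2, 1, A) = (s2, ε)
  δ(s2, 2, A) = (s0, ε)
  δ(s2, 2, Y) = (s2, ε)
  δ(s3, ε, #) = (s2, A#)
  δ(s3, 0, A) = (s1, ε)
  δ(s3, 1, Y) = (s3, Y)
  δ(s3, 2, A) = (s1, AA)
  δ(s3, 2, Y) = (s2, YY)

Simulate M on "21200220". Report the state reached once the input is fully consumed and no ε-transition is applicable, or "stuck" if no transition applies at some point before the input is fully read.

stuck

(s0, 21200220, #)
  read 2, top #: go to s2, push # → (s2, 1200220, #)
  ε-move, top #: go to s3, push YA# → (s3, 1200220, YA#)
  read 1, top Y: go to s3, push Y → (s3, 200220, YA#)
  read 2, top Y: go to s2, push YY → (s2, 00220, YYA#)
  read 0, top Y: go to s3, push ε → (s3, 0220, YA#)
No transition for (s3, 0, top Y); M blocks with input 0220 remaining.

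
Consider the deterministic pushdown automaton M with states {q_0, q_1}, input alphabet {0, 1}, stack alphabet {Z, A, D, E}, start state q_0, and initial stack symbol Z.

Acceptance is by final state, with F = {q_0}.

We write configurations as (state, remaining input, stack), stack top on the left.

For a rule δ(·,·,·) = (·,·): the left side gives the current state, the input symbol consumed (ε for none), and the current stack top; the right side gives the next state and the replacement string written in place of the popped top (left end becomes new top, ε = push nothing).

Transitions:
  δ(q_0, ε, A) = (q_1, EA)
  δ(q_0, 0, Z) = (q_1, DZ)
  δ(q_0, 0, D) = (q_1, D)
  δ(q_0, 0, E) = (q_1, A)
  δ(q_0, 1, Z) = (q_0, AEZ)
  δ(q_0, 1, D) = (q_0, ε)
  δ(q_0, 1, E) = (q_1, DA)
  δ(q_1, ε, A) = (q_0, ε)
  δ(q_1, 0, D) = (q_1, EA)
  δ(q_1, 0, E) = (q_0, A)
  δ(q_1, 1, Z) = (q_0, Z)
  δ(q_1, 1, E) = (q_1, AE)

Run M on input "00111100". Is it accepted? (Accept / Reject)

(q_0, 00111100, Z) ⊢ (q_1, 0111100, DZ) ⊢ (q_1, 111100, EAZ) ⊢ (q_1, 11100, AEAZ) ⊢ (q_0, 11100, EAZ) ⊢ (q_1, 1100, DAAZ)
No transition applies at (q_1, 1100, DAAZ); input not fully consumed.

Reject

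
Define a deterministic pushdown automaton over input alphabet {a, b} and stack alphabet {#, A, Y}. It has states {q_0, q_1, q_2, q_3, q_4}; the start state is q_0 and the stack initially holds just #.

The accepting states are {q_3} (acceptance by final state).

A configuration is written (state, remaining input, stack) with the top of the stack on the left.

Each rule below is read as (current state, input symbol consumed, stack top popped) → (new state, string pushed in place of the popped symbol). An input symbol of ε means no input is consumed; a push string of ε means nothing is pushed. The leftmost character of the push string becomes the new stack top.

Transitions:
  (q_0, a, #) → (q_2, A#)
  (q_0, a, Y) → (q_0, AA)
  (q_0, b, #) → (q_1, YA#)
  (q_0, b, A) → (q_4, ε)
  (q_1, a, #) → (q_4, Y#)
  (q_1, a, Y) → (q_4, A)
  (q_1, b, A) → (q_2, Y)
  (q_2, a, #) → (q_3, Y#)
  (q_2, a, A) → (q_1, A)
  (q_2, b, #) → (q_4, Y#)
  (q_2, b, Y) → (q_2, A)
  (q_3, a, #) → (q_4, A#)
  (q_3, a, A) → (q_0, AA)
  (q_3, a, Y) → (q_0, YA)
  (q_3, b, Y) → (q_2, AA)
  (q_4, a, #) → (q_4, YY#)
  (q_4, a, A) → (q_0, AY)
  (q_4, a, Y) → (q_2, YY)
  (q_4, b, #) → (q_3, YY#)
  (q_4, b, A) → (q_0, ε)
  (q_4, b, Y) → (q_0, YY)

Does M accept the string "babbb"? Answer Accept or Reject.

(q_0, babbb, #)
  read b, top #: go to q_1, push YA# → (q_1, abbb, YA#)
  read a, top Y: go to q_4, push A → (q_4, bbb, AA#)
  read b, top A: go to q_0, push ε → (q_0, bb, A#)
  read b, top A: go to q_4, push ε → (q_4, b, #)
  read b, top #: go to q_3, push YY# → (q_3, ε, YY#)
All input consumed; state q_3 ∈ F.

Accept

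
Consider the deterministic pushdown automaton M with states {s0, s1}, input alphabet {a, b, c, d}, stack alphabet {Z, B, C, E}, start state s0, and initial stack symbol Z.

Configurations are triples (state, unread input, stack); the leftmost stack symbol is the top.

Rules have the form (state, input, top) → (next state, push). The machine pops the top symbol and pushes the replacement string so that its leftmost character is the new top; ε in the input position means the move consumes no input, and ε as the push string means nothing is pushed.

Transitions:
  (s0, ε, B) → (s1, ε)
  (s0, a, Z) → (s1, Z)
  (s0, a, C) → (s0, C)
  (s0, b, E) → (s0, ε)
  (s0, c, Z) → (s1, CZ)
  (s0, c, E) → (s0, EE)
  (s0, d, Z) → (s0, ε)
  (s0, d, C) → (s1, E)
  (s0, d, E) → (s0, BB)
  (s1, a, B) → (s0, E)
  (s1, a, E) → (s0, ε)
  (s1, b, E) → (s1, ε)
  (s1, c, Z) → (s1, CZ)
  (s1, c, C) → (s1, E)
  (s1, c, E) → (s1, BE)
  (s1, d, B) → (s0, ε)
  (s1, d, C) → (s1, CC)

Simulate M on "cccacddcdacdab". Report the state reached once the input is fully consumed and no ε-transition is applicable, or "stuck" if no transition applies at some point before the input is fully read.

s0

(s0, cccacddcdacdab, Z)
  read c, top Z: go to s1, push CZ → (s1, ccacddcdacdab, CZ)
  read c, top C: go to s1, push E → (s1, cacddcdacdab, EZ)
  read c, top E: go to s1, push BE → (s1, acddcdacdab, BEZ)
  read a, top B: go to s0, push E → (s0, cddcdacdab, EEZ)
  read c, top E: go to s0, push EE → (s0, ddcdacdab, EEEZ)
  read d, top E: go to s0, push BB → (s0, dcdacdab, BBEEZ)
  ε-move, top B: go to s1, push ε → (s1, dcdacdab, BEEZ)
  read d, top B: go to s0, push ε → (s0, cdacdab, EEZ)
  read c, top E: go to s0, push EE → (s0, dacdab, EEEZ)
  read d, top E: go to s0, push BB → (s0, acdab, BBEEZ)
  ε-move, top B: go to s1, push ε → (s1, acdab, BEEZ)
  read a, top B: go to s0, push E → (s0, cdab, EEEZ)
  read c, top E: go to s0, push EE → (s0, dab, EEEEZ)
  read d, top E: go to s0, push BB → (s0, ab, BBEEEZ)
  ε-move, top B: go to s1, push ε → (s1, ab, BEEEZ)
  read a, top B: go to s0, push E → (s0, b, EEEEZ)
  read b, top E: go to s0, push ε → (s0, ε, EEEZ)
All input consumed; M is in state s0.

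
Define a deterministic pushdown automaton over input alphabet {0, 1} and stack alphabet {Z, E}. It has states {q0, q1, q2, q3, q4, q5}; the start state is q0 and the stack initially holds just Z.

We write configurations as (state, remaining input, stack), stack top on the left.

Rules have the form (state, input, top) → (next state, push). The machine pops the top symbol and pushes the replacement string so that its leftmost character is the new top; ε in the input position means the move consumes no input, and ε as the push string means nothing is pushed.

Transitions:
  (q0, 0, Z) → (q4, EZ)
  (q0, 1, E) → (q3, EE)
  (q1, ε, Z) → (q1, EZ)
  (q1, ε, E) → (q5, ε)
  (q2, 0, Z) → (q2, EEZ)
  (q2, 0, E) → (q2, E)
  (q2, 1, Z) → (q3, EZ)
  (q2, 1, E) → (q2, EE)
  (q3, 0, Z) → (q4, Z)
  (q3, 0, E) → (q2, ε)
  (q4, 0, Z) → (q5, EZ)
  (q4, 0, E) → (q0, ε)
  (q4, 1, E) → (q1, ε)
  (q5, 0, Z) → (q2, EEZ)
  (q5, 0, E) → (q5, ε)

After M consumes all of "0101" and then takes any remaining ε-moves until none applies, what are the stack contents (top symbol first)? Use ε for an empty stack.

EEEZ

(q0, 0101, Z)
  read 0, top Z: go to q4, push EZ → (q4, 101, EZ)
  read 1, top E: go to q1, push ε → (q1, 01, Z)
  ε-move, top Z: go to q1, push EZ → (q1, 01, EZ)
  ε-move, top E: go to q5, push ε → (q5, 01, Z)
  read 0, top Z: go to q2, push EEZ → (q2, 1, EEZ)
  read 1, top E: go to q2, push EE → (q2, ε, EEEZ)
All input consumed in state q2 with stack EEEZ.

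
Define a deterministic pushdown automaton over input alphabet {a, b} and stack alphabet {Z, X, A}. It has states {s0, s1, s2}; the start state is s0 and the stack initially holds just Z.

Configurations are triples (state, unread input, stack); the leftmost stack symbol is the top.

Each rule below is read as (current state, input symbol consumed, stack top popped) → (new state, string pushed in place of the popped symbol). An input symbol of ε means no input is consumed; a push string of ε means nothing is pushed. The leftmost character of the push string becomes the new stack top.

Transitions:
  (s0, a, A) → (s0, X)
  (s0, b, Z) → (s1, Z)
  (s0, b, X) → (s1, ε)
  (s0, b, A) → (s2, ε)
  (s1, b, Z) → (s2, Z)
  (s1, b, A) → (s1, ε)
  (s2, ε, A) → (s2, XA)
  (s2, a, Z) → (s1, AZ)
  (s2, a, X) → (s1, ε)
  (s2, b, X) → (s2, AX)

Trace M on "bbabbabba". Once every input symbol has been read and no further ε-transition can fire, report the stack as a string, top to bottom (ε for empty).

(s0, bbabbabba, Z)
  read b, top Z: go to s1, push Z → (s1, babbabba, Z)
  read b, top Z: go to s2, push Z → (s2, abbabba, Z)
  read a, top Z: go to s1, push AZ → (s1, bbabba, AZ)
  read b, top A: go to s1, push ε → (s1, babba, Z)
  read b, top Z: go to s2, push Z → (s2, abba, Z)
  read a, top Z: go to s1, push AZ → (s1, bba, AZ)
  read b, top A: go to s1, push ε → (s1, ba, Z)
  read b, top Z: go to s2, push Z → (s2, a, Z)
  read a, top Z: go to s1, push AZ → (s1, ε, AZ)
All input consumed in state s1 with stack AZ.

AZ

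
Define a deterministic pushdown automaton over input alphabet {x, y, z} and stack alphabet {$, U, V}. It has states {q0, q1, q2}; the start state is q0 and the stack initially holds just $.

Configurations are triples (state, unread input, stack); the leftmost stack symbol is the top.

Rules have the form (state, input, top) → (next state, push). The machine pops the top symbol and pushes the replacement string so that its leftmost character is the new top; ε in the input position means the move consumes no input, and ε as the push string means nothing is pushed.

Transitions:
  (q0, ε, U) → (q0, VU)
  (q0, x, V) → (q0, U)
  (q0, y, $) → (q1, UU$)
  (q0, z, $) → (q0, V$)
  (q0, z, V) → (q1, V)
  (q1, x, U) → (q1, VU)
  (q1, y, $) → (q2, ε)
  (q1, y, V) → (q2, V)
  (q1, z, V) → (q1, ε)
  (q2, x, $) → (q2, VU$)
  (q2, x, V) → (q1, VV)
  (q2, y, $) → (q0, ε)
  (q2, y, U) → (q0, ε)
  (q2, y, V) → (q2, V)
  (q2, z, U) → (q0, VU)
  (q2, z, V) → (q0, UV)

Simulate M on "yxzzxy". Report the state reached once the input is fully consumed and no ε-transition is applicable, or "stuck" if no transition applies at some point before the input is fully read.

(q0, yxzzxy, $) ⊢ (q1, xzzxy, UU$) ⊢ (q1, zzxy, VUU$) ⊢ (q1, zxy, UU$)
No transition for (q1, z, top U); M blocks with input zxy remaining.

stuck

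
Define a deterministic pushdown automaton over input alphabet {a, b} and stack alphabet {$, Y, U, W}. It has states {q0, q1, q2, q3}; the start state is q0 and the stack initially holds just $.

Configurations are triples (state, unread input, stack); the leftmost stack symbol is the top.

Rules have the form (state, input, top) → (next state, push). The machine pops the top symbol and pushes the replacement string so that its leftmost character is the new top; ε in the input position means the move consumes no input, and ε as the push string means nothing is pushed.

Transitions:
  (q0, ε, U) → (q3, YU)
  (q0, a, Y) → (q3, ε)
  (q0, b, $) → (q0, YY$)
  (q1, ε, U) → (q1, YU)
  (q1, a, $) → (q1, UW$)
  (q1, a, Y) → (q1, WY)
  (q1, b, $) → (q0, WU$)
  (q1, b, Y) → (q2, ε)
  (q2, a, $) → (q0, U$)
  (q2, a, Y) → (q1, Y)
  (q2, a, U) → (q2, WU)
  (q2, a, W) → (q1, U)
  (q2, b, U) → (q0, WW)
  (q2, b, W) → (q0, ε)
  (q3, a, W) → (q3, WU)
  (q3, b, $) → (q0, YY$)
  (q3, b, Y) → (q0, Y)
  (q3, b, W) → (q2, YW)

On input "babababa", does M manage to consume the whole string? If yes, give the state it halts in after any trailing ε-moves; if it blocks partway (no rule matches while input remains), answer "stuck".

q3

(q0, babababa, $) ⊢ (q0, abababa, YY$) ⊢ (q3, bababa, Y$) ⊢ (q0, ababa, Y$) ⊢ (q3, baba, $) ⊢ (q0, aba, YY$) ⊢ (q3, ba, Y$) ⊢ (q0, a, Y$) ⊢ (q3, ε, $)
All input consumed; M is in state q3.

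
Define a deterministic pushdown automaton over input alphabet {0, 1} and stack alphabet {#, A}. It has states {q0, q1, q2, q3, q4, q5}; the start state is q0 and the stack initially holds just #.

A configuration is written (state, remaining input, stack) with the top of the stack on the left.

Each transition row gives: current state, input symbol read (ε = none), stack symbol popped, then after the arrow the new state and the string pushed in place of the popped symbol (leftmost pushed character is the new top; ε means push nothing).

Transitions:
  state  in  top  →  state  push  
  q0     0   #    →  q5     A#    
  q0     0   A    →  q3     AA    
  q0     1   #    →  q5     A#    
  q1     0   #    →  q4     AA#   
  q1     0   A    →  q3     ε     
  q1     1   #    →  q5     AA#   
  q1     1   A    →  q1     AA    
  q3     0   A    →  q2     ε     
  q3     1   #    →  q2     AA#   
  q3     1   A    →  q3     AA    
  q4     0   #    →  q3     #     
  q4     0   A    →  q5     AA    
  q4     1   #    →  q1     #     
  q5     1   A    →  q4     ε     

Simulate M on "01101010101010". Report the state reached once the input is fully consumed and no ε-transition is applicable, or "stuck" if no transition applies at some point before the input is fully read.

stuck

(q0, 01101010101010, #)
  read 0, top #: go to q5, push A# → (q5, 1101010101010, A#)
  read 1, top A: go to q4, push ε → (q4, 101010101010, #)
  read 1, top #: go to q1, push # → (q1, 01010101010, #)
  read 0, top #: go to q4, push AA# → (q4, 1010101010, AA#)
No transition for (q4, 1, top A); M blocks with input 1010101010 remaining.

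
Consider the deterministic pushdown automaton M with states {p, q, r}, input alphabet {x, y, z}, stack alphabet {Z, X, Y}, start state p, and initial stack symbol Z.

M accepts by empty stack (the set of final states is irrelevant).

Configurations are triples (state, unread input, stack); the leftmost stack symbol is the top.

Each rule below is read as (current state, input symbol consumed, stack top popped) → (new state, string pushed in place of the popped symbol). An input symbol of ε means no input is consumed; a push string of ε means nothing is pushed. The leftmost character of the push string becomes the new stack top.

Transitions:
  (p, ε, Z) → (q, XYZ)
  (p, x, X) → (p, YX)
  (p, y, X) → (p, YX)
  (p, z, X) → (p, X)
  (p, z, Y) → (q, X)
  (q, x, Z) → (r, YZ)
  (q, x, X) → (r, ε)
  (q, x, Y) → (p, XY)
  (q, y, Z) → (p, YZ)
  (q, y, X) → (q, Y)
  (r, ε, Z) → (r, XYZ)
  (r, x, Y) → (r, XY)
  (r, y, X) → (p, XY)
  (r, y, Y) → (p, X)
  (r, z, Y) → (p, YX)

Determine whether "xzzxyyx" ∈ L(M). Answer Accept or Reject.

(p, xzzxyyx, Z)
  ε-move, top Z: go to q, push XYZ → (q, xzzxyyx, XYZ)
  read x, top X: go to r, push ε → (r, zzxyyx, YZ)
  read z, top Y: go to p, push YX → (p, zxyyx, YXZ)
  read z, top Y: go to q, push X → (q, xyyx, XXZ)
  read x, top X: go to r, push ε → (r, yyx, XZ)
  read y, top X: go to p, push XY → (p, yx, XYZ)
  read y, top X: go to p, push YX → (p, x, YXYZ)
No transition applies at (p, x, YXYZ); input not fully consumed.

Reject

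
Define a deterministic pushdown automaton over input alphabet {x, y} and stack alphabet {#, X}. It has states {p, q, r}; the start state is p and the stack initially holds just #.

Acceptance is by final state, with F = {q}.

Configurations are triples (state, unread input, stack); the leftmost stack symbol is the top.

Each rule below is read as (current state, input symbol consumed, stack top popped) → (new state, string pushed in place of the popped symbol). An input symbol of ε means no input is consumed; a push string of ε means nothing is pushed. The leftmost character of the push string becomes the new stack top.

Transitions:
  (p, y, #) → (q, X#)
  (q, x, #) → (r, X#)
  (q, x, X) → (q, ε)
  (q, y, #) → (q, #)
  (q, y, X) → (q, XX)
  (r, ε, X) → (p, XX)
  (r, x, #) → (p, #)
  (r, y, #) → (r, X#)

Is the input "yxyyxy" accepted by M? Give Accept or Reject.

(p, yxyyxy, #)
  read y, top #: go to q, push X# → (q, xyyxy, X#)
  read x, top X: go to q, push ε → (q, yyxy, #)
  read y, top #: go to q, push # → (q, yxy, #)
  read y, top #: go to q, push # → (q, xy, #)
  read x, top #: go to r, push X# → (r, y, X#)
  ε-move, top X: go to p, push XX → (p, y, XX#)
No transition applies at (p, y, XX#); input not fully consumed.

Reject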